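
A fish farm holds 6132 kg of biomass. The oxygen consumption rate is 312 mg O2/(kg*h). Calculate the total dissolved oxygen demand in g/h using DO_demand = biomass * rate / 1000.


Total O2 consumption (mg/h) = 6132 kg * 312 mg/(kg*h) = 1913184 mg/h
Convert to g/h: 1913184 / 1000 = 1913.184 g/h

1913.184 g/h


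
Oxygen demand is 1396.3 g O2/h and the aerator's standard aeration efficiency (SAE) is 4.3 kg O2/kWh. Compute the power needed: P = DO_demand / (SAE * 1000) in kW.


SAE in g O2/kWh = 4.3 * 1000 = 4300 g/kWh
P = DO_demand / SAE_g = 1396.3 / 4300 = 0.324721 kW

0.324721 kW


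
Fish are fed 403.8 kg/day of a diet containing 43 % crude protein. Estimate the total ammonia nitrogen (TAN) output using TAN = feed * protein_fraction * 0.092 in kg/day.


Protein in feed = 403.8 * 43/100 = 173.634 kg/day
TAN = protein * 0.092 = 173.634 * 0.092 = 15.974328 kg/day

15.974328 kg/day


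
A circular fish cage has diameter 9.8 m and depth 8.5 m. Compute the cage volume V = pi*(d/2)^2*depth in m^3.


r = d/2 = 9.8/2 = 4.9 m
Base area = pi*r^2 = pi*4.9^2 = 75.42964 m^2
Volume = 75.42964 * 8.5 = 641.152 m^3

641.152 m^3


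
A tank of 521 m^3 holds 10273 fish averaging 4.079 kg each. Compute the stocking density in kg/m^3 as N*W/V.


Total biomass = 10273 fish * 4.079 kg = 41903.567 kg
Density = total biomass / volume = 41903.567 / 521 = 80.4291 kg/m^3

80.4291 kg/m^3


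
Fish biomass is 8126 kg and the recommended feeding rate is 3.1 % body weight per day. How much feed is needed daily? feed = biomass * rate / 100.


Feeding rate fraction = 3.1% / 100 = 0.031
Daily feed = 8126 kg * 0.031 = 251.906 kg/day

251.906 kg/day


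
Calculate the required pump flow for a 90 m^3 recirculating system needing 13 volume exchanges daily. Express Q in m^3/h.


Daily recirculation volume = 90 m^3 * 13 = 1170 m^3/day
Flow rate Q = daily volume / 24 h = 1170 / 24 = 48.75 m^3/h

48.75 m^3/h


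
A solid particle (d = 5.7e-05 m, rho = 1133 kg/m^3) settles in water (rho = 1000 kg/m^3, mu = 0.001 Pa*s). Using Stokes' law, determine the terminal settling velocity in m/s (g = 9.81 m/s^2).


Density difference: rho_p - rho_f = 1133 - 1000 = 133 kg/m^3
d^2 = (5.7e-05)^2 = 3.249e-09 m^2
Numerator = (rho_p - rho_f) * g * d^2 = 133 * 9.81 * 3.249e-09 = 4.2390678e-06
Denominator = 18 * mu = 18 * 0.001 = 0.018
v_s = 4.2390678e-06 / 0.018 = 2.35504e-04 m/s
Check: Re = rho_f * v_s * d / mu = 1000 * 2.35504e-04 * 5.7e-05 / 0.001 = 0.0134 < 1, so Stokes' law applies.

2.35504e-04 m/s


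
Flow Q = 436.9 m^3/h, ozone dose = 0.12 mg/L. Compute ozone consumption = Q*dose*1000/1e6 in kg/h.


O3 demand (mg/h) = Q * dose * 1000 = 436.9 * 0.12 * 1000 = 52428 mg/h
Convert mg to kg: 52428 / 1e6 = 0.052428 kg/h

0.052428 kg/h


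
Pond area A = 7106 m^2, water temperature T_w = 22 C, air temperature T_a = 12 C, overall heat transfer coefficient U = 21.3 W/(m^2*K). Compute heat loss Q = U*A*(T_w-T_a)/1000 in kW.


Temperature difference dT = 22 - 12 = 10 K
Heat loss (W) = U * A * dT = 21.3 * 7106 * 10 = 1513578 W
Convert to kW: 1513578 / 1000 = 1513.578 kW

1513.578 kW


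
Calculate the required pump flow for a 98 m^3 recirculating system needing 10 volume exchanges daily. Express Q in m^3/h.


Daily recirculation volume = 98 m^3 * 10 = 980 m^3/day
Flow rate Q = daily volume / 24 h = 980 / 24 = 40.8333 m^3/h

40.8333 m^3/h


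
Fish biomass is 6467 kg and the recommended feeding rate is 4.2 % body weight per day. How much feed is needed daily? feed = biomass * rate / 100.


Feeding rate fraction = 4.2% / 100 = 0.042
Daily feed = 6467 kg * 0.042 = 271.614 kg/day

271.614 kg/day


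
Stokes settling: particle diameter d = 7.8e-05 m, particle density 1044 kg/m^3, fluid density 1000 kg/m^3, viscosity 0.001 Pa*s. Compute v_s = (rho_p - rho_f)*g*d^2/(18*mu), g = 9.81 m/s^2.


Density difference: rho_p - rho_f = 1044 - 1000 = 44 kg/m^3
d^2 = (7.8e-05)^2 = 6.084e-09 m^2
Numerator = (rho_p - rho_f) * g * d^2 = 44 * 9.81 * 6.084e-09 = 2.6260978e-06
Denominator = 18 * mu = 18 * 0.001 = 0.018
v_s = 2.6260978e-06 / 0.018 = 1.45894e-04 m/s
Check: Re = rho_f * v_s * d / mu = 1000 * 1.45894e-04 * 7.8e-05 / 0.001 = 0.0114 < 1, so Stokes' law applies.

1.45894e-04 m/s


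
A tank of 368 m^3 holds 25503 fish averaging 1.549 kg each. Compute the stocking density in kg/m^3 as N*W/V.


Total biomass = 25503 fish * 1.549 kg = 39504.147 kg
Density = total biomass / volume = 39504.147 / 368 = 107.348 kg/m^3

107.348 kg/m^3


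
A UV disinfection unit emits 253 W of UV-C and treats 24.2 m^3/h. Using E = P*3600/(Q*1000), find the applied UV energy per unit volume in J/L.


Energy delivered per hour = 253 W * 3600 s = 910800 J/h
Volume treated per hour = 24.2 m^3/h * 1000 = 24200 L/h
dose = 910800 / 24200 = 37.6364 J/L

37.6364 J/L


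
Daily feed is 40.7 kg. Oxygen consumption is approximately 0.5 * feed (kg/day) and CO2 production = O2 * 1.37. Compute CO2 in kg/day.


O2 = 40.7 * 0.5 = 20.35
CO2 = 20.35 * 1.37 = 27.8795

27.8795 kg/day


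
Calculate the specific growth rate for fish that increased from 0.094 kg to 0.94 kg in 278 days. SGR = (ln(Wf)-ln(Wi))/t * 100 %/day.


ln(W_f) = ln(0.94) = -0.061875404
ln(W_i) = ln(0.094) = -2.3644605
ln(W_f) - ln(W_i) = -0.061875404 - -2.3644605 = 2.3025851
SGR = 2.3025851 / 278 * 100 = 0.828268 %/day

0.828268 %/day


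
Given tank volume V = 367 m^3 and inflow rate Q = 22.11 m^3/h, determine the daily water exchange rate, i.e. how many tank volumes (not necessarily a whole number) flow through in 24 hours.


Daily flow volume = 22.11 m^3/h * 24 h = 530.64 m^3/day
Exchanges = daily flow / tank volume = 530.64 / 367 = 1.44589 exchanges/day

1.44589 exchanges/day


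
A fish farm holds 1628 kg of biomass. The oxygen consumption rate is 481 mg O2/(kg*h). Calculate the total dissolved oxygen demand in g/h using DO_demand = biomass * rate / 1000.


Total O2 consumption (mg/h) = 1628 kg * 481 mg/(kg*h) = 783068 mg/h
Convert to g/h: 783068 / 1000 = 783.068 g/h

783.068 g/h


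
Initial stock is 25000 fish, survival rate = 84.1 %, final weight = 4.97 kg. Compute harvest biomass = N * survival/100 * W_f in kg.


Survivors = 25000 * 84.1/100 = 21025 fish
Harvest biomass = survivors * W_f = 21025 * 4.97 = 104494.25 kg

104494.25 kg


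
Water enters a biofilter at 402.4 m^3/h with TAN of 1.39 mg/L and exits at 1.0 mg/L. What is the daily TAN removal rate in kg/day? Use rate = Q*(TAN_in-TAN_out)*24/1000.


Concentration drop: TAN_in - TAN_out = 1.39 - 1.0 = 0.39 mg/L
Hourly TAN removed = Q * dTAN = 402.4 m^3/h * 0.39 mg/L = 156.936 g/h  (m^3/h * mg/L = g/h)
Daily TAN removed = 156.936 * 24 = 3766.464 g/day
Convert to kg/day: 3766.464 / 1000 = 3.766464 kg/day

3.766464 kg/day


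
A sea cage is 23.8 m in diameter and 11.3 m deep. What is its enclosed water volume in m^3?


r = d/2 = 23.8/2 = 11.9 m
Base area = pi*r^2 = pi*11.9^2 = 444.88094 m^2
Volume = 444.88094 * 11.3 = 5027.15 m^3

5027.15 m^3


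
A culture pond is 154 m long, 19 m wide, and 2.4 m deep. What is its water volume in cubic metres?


Base area = L * W = 154 * 19 = 2926 m^2
Volume = area * depth = 2926 * 2.4 = 7022.4 m^3

7022.4 m^3


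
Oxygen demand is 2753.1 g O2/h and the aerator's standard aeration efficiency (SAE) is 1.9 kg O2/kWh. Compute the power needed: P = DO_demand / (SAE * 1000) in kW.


SAE in g O2/kWh = 1.9 * 1000 = 1900 g/kWh
P = DO_demand / SAE_g = 2753.1 / 1900 = 1.449 kW

1.449 kW


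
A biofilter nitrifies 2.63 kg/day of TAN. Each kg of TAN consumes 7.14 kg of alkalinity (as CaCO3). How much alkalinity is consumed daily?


Alkalinity factor: 7.14 kg CaCO3 consumed per kg TAN nitrified
alk = 2.63 kg TAN * 7.14 = 18.7782 kg CaCO3/day

18.7782 kg CaCO3/day


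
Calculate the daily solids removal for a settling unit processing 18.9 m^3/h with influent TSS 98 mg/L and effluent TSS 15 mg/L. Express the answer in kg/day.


Concentration drop: TSS_in - TSS_out = 98 - 15 = 83 mg/L
Hourly solids removed = Q * dTSS = 18.9 m^3/h * 83 mg/L = 1568.7 g/h  (m^3/h * mg/L = g/h)
Daily solids removed = 1568.7 * 24 = 37648.8 g/day
Convert g to kg: 37648.8 / 1000 = 37.6488 kg/day

37.6488 kg/day


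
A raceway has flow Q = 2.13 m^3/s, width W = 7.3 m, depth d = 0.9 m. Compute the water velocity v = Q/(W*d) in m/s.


Cross-sectional area = W * d = 7.3 * 0.9 = 6.57 m^2
Velocity = Q / A = 2.13 / 6.57 = 0.324201 m/s

0.324201 m/s


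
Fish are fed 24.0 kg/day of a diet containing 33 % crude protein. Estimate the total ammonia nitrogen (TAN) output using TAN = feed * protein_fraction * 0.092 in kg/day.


Protein in feed = 24.0 * 33/100 = 7.92 kg/day
TAN = protein * 0.092 = 7.92 * 0.092 = 0.72864 kg/day

0.72864 kg/day


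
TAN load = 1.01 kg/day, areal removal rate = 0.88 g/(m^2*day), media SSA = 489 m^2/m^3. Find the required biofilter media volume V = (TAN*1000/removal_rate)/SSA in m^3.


A = 1.01*1000 / 0.88 = 1147.7273 m^2
V = 1147.7273 / 489 = 2.34709

2.34709 m^3


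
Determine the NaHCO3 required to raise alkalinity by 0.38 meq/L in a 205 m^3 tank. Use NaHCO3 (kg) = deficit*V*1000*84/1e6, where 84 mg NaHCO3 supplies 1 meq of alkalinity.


Tank volume in L = 205 m^3 * 1000 = 205000 L
Total meq required = 0.38 meq/L * 205000 L = 77900 meq
NaHCO3 mass = 77900 meq * 84 mg/meq / 1e6 = 6.5436 kg

6.5436 kg


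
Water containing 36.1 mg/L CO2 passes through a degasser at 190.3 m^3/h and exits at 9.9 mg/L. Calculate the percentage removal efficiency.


CO2_out / CO2_in = 9.9 / 36.1 = 0.27423823
Fraction remaining = 0.27423823
efficiency = (1 - 0.27423823) * 100 = 72.5762 %

72.5762 %


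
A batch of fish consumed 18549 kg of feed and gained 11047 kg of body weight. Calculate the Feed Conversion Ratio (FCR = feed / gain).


FCR = feed consumed / weight gained
FCR = 18549 kg / 11047 kg = 1.6791

1.6791


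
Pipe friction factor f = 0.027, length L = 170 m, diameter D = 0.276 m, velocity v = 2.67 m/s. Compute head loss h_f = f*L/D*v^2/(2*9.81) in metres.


v^2 = 2.67^2 = 7.1289 m^2/s^2
L/D = 170/0.276 = 615.94203
h_f = f*(L/D)*v^2/(2g) = 0.027 * 615.94203 * 7.1289 / 19.62 = 6.04265 m

6.04265 m


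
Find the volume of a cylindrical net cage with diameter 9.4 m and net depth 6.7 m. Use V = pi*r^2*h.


r = d/2 = 9.4/2 = 4.7 m
Base area = pi*r^2 = pi*4.7^2 = 69.397782 m^2
Volume = 69.397782 * 6.7 = 464.965 m^3

464.965 m^3


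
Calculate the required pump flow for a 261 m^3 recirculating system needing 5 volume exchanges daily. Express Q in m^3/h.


Daily recirculation volume = 261 m^3 * 5 = 1305 m^3/day
Flow rate Q = daily volume / 24 h = 1305 / 24 = 54.375 m^3/h

54.375 m^3/h


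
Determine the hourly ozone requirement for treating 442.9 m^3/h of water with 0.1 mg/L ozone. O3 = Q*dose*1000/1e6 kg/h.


O3 demand (mg/h) = Q * dose * 1000 = 442.9 * 0.1 * 1000 = 44290 mg/h
Convert mg to kg: 44290 / 1e6 = 0.04429 kg/h

0.04429 kg/h


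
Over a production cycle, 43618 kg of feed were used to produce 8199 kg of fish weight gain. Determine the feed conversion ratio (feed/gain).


FCR = feed consumed / weight gained
FCR = 43618 kg / 8199 kg = 5.31992

5.31992


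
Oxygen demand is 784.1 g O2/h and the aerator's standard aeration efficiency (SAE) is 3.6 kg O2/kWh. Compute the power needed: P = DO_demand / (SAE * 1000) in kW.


SAE in g O2/kWh = 3.6 * 1000 = 3600 g/kWh
P = DO_demand / SAE_g = 784.1 / 3600 = 0.217806 kW

0.217806 kW


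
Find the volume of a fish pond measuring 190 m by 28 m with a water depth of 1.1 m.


Base area = L * W = 190 * 28 = 5320 m^2
Volume = area * depth = 5320 * 1.1 = 5852 m^3

5852 m^3


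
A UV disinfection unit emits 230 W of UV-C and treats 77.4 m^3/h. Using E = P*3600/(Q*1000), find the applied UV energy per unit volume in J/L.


Energy delivered per hour = 230 W * 3600 s = 828000 J/h
Volume treated per hour = 77.4 m^3/h * 1000 = 77400 L/h
dose = 828000 / 77400 = 10.6977 J/L

10.6977 J/L


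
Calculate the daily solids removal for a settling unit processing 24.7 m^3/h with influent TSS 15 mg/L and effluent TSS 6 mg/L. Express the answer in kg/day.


Concentration drop: TSS_in - TSS_out = 15 - 6 = 9 mg/L
Hourly solids removed = Q * dTSS = 24.7 m^3/h * 9 mg/L = 222.3 g/h  (m^3/h * mg/L = g/h)
Daily solids removed = 222.3 * 24 = 5335.2 g/day
Convert g to kg: 5335.2 / 1000 = 5.3352 kg/day

5.3352 kg/day


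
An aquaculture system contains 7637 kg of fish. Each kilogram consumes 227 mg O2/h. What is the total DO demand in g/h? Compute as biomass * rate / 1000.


Total O2 consumption (mg/h) = 7637 kg * 227 mg/(kg*h) = 1733599 mg/h
Convert to g/h: 1733599 / 1000 = 1733.599 g/h

1733.599 g/h


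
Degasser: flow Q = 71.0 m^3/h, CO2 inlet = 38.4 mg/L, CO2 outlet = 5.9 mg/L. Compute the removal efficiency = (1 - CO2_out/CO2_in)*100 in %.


CO2_out / CO2_in = 5.9 / 38.4 = 0.15364583
Fraction remaining = 0.15364583
efficiency = (1 - 0.15364583) * 100 = 84.6354 %

84.6354 %


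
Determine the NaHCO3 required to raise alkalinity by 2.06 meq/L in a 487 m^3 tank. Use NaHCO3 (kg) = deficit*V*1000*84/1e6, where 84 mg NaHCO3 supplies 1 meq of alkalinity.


Tank volume in L = 487 m^3 * 1000 = 487000 L
Total meq required = 2.06 meq/L * 487000 L = 1003220 meq
NaHCO3 mass = 1003220 meq * 84 mg/meq / 1e6 = 84.2705 kg

84.2705 kg


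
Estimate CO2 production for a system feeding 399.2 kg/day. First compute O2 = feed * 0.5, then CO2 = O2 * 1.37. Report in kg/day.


O2 = 399.2 * 0.5 = 199.6
CO2 = 199.6 * 1.37 = 273.452

273.452 kg/day


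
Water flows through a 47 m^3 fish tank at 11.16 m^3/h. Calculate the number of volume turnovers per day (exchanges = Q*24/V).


Daily flow volume = 11.16 m^3/h * 24 h = 267.84 m^3/day
Exchanges = daily flow / tank volume = 267.84 / 47 = 5.69872 exchanges/day

5.69872 exchanges/day


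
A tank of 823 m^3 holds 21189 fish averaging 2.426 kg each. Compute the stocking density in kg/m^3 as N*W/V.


Total biomass = 21189 fish * 2.426 kg = 51404.514 kg
Density = total biomass / volume = 51404.514 / 823 = 62.4599 kg/m^3

62.4599 kg/m^3


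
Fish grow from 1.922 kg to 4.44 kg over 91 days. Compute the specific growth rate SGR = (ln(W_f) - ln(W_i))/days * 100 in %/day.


ln(W_f) = ln(4.44) = 1.4906544
ln(W_i) = ln(1.922) = 0.65336631
ln(W_f) - ln(W_i) = 1.4906544 - 0.65336631 = 0.83728809
SGR = 0.83728809 / 91 * 100 = 0.920097 %/day

0.920097 %/day


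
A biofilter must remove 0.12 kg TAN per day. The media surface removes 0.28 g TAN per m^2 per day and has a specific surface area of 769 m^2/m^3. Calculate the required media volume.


A = 0.12*1000 / 0.28 = 428.57143 m^2
V = 428.57143 / 769 = 0.55731

0.55731 m^3


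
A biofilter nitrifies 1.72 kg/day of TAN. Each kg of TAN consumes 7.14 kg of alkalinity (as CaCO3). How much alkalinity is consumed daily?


Alkalinity factor: 7.14 kg CaCO3 consumed per kg TAN nitrified
alk = 1.72 kg TAN * 7.14 = 12.2808 kg CaCO3/day

12.2808 kg CaCO3/day


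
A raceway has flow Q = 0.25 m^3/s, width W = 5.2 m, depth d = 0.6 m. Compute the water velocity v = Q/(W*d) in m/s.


Cross-sectional area = W * d = 5.2 * 0.6 = 3.12 m^2
Velocity = Q / A = 0.25 / 3.12 = 0.0801282 m/s

0.0801282 m/s


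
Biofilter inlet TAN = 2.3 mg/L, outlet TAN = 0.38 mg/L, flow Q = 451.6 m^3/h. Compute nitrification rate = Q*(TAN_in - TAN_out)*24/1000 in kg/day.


Concentration drop: TAN_in - TAN_out = 2.3 - 0.38 = 1.92 mg/L
Hourly TAN removed = Q * dTAN = 451.6 m^3/h * 1.92 mg/L = 867.072 g/h  (m^3/h * mg/L = g/h)
Daily TAN removed = 867.072 * 24 = 20809.728 g/day
Convert to kg/day: 20809.728 / 1000 = 20.809728 kg/day

20.809728 kg/day


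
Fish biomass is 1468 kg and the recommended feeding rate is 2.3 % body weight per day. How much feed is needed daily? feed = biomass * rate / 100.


Feeding rate fraction = 2.3% / 100 = 0.023
Daily feed = 1468 kg * 0.023 = 33.764 kg/day

33.764 kg/day


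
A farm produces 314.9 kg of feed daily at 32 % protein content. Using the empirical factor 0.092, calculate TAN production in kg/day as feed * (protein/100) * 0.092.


Protein in feed = 314.9 * 32/100 = 100.768 kg/day
TAN = protein * 0.092 = 100.768 * 0.092 = 9.270656 kg/day

9.270656 kg/day


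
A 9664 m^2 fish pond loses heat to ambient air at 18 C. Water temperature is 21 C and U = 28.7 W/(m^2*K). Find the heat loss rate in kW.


Temperature difference dT = 21 - 18 = 3 K
Heat loss (W) = U * A * dT = 28.7 * 9664 * 3 = 832070.4 W
Convert to kW: 832070.4 / 1000 = 832.0704 kW

832.0704 kW


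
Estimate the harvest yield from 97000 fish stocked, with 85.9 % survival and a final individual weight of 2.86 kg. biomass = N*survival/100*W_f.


Survivors = 97000 * 85.9/100 = 83323 fish
Harvest biomass = survivors * W_f = 83323 * 2.86 = 238303.78 kg

238303.78 kg


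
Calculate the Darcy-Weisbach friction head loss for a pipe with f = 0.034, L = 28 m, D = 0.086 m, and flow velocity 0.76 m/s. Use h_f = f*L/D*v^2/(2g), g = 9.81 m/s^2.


v^2 = 0.76^2 = 0.5776 m^2/s^2
L/D = 28/0.086 = 325.5814
h_f = f*(L/D)*v^2/(2g) = 0.034 * 325.5814 * 0.5776 / 19.62 = 0.325887 m

0.325887 m


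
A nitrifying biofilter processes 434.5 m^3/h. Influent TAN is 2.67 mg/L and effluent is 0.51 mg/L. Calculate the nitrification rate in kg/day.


Concentration drop: TAN_in - TAN_out = 2.67 - 0.51 = 2.16 mg/L
Hourly TAN removed = Q * dTAN = 434.5 m^3/h * 2.16 mg/L = 938.52 g/h  (m^3/h * mg/L = g/h)
Daily TAN removed = 938.52 * 24 = 22524.48 g/day
Convert to kg/day: 22524.48 / 1000 = 22.52448 kg/day

22.52448 kg/day


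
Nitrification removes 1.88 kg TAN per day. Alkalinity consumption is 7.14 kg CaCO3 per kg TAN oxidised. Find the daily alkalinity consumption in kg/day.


Alkalinity factor: 7.14 kg CaCO3 consumed per kg TAN nitrified
alk = 1.88 kg TAN * 7.14 = 13.4232 kg CaCO3/day

13.4232 kg CaCO3/day


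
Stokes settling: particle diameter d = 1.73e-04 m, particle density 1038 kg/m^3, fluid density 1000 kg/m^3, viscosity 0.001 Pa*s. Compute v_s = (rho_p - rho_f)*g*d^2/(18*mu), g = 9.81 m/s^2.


Density difference: rho_p - rho_f = 1038 - 1000 = 38 kg/m^3
d^2 = (1.73e-04)^2 = 2.9929e-08 m^2
Numerator = (rho_p - rho_f) * g * d^2 = 38 * 9.81 * 2.9929e-08 = 1.1156933e-05
Denominator = 18 * mu = 18 * 0.001 = 0.018
v_s = 1.1156933e-05 / 0.018 = 6.1983e-04 m/s
Check: Re = rho_f * v_s * d / mu = 1000 * 6.1983e-04 * 1.73e-04 / 0.001 = 0.107 < 1, so Stokes' law applies.

6.1983e-04 m/s


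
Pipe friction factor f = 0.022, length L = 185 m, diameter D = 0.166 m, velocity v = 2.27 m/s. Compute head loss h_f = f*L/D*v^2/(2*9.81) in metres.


v^2 = 2.27^2 = 5.1529 m^2/s^2
L/D = 185/0.166 = 1114.4578
h_f = f*(L/D)*v^2/(2g) = 0.022 * 1114.4578 * 5.1529 / 19.62 = 6.43931 m

6.43931 m


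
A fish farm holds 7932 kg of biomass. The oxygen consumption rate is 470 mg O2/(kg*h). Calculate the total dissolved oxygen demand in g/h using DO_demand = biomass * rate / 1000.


Total O2 consumption (mg/h) = 7932 kg * 470 mg/(kg*h) = 3728040 mg/h
Convert to g/h: 3728040 / 1000 = 3728.04 g/h

3728.04 g/h


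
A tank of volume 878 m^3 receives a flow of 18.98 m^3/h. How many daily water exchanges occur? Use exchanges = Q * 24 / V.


Daily flow volume = 18.98 m^3/h * 24 h = 455.52 m^3/day
Exchanges = daily flow / tank volume = 455.52 / 878 = 0.518815 exchanges/day

0.518815 exchanges/day


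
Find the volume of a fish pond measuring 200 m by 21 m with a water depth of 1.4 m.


Base area = L * W = 200 * 21 = 4200 m^2
Volume = area * depth = 4200 * 1.4 = 5880 m^3

5880 m^3


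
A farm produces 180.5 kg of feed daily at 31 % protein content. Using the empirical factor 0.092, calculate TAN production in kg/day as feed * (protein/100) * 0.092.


Protein in feed = 180.5 * 31/100 = 55.955 kg/day
TAN = protein * 0.092 = 55.955 * 0.092 = 5.14786 kg/day

5.14786 kg/day


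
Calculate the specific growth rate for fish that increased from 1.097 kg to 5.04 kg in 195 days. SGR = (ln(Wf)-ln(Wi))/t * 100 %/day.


ln(W_f) = ln(5.04) = 1.6174061
ln(W_i) = ln(1.097) = 0.092579181
ln(W_f) - ln(W_i) = 1.6174061 - 0.092579181 = 1.5248269
SGR = 1.5248269 / 195 * 100 = 0.781963 %/day

0.781963 %/day


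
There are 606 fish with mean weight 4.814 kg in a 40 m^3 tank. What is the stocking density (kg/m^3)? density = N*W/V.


Total biomass = 606 fish * 4.814 kg = 2917.284 kg
Density = total biomass / volume = 2917.284 / 40 = 72.9321 kg/m^3

72.9321 kg/m^3


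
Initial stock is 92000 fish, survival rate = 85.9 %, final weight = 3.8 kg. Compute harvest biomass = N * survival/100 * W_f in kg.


Survivors = 92000 * 85.9/100 = 79028 fish
Harvest biomass = survivors * W_f = 79028 * 3.8 = 300306.4 kg

300306.4 kg


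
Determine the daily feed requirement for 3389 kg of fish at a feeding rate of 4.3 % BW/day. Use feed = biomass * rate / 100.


Feeding rate fraction = 4.3% / 100 = 0.043
Daily feed = 3389 kg * 0.043 = 145.727 kg/day

145.727 kg/day


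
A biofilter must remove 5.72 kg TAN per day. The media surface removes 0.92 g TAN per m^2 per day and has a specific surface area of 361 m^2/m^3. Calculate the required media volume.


A = 5.72*1000 / 0.92 = 6217.3913 m^2
V = 6217.3913 / 361 = 17.2227

17.2227 m^3


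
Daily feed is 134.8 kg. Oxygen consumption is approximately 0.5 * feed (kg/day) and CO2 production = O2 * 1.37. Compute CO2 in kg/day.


O2 = 134.8 * 0.5 = 67.4
CO2 = 67.4 * 1.37 = 92.338

92.338 kg/day


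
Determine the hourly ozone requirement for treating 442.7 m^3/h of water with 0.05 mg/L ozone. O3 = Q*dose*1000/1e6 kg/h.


O3 demand (mg/h) = Q * dose * 1000 = 442.7 * 0.05 * 1000 = 22135 mg/h
Convert mg to kg: 22135 / 1e6 = 0.022135 kg/h

0.022135 kg/h


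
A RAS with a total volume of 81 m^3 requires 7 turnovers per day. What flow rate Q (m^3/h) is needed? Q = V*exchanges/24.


Daily recirculation volume = 81 m^3 * 7 = 567 m^3/day
Flow rate Q = daily volume / 24 h = 567 / 24 = 23.625 m^3/h

23.625 m^3/h


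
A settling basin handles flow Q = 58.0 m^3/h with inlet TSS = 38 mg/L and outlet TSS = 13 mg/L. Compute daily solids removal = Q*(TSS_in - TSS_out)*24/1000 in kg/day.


Concentration drop: TSS_in - TSS_out = 38 - 13 = 25 mg/L
Hourly solids removed = Q * dTSS = 58.0 m^3/h * 25 mg/L = 1450 g/h  (m^3/h * mg/L = g/h)
Daily solids removed = 1450 * 24 = 34800 g/day
Convert g to kg: 34800 / 1000 = 34.8 kg/day

34.8 kg/day


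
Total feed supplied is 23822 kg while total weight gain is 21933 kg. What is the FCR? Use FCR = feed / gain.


FCR = feed consumed / weight gained
FCR = 23822 kg / 21933 kg = 1.08613

1.08613


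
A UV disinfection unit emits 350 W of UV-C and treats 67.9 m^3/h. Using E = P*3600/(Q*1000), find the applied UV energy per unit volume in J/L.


Energy delivered per hour = 350 W * 3600 s = 1260000 J/h
Volume treated per hour = 67.9 m^3/h * 1000 = 67900 L/h
dose = 1260000 / 67900 = 18.5567 J/L

18.5567 J/L


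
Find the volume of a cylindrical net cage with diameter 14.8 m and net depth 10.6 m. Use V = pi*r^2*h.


r = d/2 = 14.8/2 = 7.4 m
Base area = pi*r^2 = pi*7.4^2 = 172.03361 m^2
Volume = 172.03361 * 10.6 = 1823.56 m^3

1823.56 m^3


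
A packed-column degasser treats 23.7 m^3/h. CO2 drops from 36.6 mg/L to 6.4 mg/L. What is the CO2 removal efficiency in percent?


CO2_out / CO2_in = 6.4 / 36.6 = 0.17486339
Fraction remaining = 0.17486339
efficiency = (1 - 0.17486339) * 100 = 82.5137 %

82.5137 %


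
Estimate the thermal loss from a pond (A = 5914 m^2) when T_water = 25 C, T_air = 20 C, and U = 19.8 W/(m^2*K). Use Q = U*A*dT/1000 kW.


Temperature difference dT = 25 - 20 = 5 K
Heat loss (W) = U * A * dT = 19.8 * 5914 * 5 = 585486 W
Convert to kW: 585486 / 1000 = 585.486 kW

585.486 kW


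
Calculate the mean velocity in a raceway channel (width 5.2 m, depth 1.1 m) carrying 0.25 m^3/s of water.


Cross-sectional area = W * d = 5.2 * 1.1 = 5.72 m^2
Velocity = Q / A = 0.25 / 5.72 = 0.0437063 m/s

0.0437063 m/s


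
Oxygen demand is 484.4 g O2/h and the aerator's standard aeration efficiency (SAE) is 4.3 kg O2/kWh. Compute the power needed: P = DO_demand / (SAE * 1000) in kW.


SAE in g O2/kWh = 4.3 * 1000 = 4300 g/kWh
P = DO_demand / SAE_g = 484.4 / 4300 = 0.112651 kW

0.112651 kW


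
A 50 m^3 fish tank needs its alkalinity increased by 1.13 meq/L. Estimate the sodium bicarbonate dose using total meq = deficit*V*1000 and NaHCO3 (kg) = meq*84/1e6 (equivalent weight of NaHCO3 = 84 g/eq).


Tank volume in L = 50 m^3 * 1000 = 50000 L
Total meq required = 1.13 meq/L * 50000 L = 56500 meq
NaHCO3 mass = 56500 meq * 84 mg/meq / 1e6 = 4.746 kg

4.746 kg


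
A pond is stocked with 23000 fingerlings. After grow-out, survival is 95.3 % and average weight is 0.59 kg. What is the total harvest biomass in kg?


Survivors = 23000 * 95.3/100 = 21919 fish
Harvest biomass = survivors * W_f = 21919 * 0.59 = 12932.21 kg

12932.21 kg


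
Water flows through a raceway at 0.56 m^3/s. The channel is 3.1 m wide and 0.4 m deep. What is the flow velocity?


Cross-sectional area = W * d = 3.1 * 0.4 = 1.24 m^2
Velocity = Q / A = 0.56 / 1.24 = 0.451613 m/s

0.451613 m/s


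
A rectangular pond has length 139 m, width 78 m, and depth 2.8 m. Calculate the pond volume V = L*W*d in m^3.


Base area = L * W = 139 * 78 = 10842 m^2
Volume = area * depth = 10842 * 2.8 = 30357.6 m^3

30357.6 m^3


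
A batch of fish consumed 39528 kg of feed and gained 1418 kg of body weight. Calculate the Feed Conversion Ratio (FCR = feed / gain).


FCR = feed consumed / weight gained
FCR = 39528 kg / 1418 kg = 27.8759

27.8759


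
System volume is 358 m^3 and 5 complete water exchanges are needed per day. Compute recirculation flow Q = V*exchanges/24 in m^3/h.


Daily recirculation volume = 358 m^3 * 5 = 1790 m^3/day
Flow rate Q = daily volume / 24 h = 1790 / 24 = 74.5833 m^3/h

74.5833 m^3/h


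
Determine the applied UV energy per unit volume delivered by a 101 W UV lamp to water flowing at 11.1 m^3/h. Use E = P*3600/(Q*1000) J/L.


Energy delivered per hour = 101 W * 3600 s = 363600 J/h
Volume treated per hour = 11.1 m^3/h * 1000 = 11100 L/h
dose = 363600 / 11100 = 32.7568 J/L

32.7568 J/L


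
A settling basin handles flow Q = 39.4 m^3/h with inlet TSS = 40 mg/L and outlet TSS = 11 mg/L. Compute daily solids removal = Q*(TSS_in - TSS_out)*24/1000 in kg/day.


Concentration drop: TSS_in - TSS_out = 40 - 11 = 29 mg/L
Hourly solids removed = Q * dTSS = 39.4 m^3/h * 29 mg/L = 1142.6 g/h  (m^3/h * mg/L = g/h)
Daily solids removed = 1142.6 * 24 = 27422.4 g/day
Convert g to kg: 27422.4 / 1000 = 27.4224 kg/day

27.4224 kg/day


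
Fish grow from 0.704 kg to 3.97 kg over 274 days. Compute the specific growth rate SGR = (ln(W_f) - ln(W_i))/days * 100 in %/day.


ln(W_f) = ln(3.97) = 1.3787661
ln(W_i) = ln(0.704) = -0.35097692
ln(W_f) - ln(W_i) = 1.3787661 - -0.35097692 = 1.729743
SGR = 1.729743 / 274 * 100 = 0.631293 %/day

0.631293 %/day


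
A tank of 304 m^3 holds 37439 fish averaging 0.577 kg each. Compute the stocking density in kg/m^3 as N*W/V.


Total biomass = 37439 fish * 0.577 kg = 21602.303 kg
Density = total biomass / volume = 21602.303 / 304 = 71.0602 kg/m^3

71.0602 kg/m^3


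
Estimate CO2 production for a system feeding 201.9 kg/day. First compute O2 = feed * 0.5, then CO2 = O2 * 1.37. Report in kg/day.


O2 = 201.9 * 0.5 = 100.95
CO2 = 100.95 * 1.37 = 138.3015

138.3015 kg/day


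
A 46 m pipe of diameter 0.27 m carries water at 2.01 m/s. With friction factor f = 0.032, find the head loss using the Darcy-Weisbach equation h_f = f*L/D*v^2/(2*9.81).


v^2 = 2.01^2 = 4.0401 m^2/s^2
L/D = 46/0.27 = 170.37037
h_f = f*(L/D)*v^2/(2g) = 0.032 * 170.37037 * 4.0401 / 19.62 = 1.12263 m

1.12263 m


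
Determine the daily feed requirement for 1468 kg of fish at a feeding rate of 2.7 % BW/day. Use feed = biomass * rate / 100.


Feeding rate fraction = 2.7% / 100 = 0.027
Daily feed = 1468 kg * 0.027 = 39.636 kg/day

39.636 kg/day


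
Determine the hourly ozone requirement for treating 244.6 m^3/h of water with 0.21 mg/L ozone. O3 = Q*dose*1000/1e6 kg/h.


O3 demand (mg/h) = Q * dose * 1000 = 244.6 * 0.21 * 1000 = 51366 mg/h
Convert mg to kg: 51366 / 1e6 = 0.051366 kg/h

0.051366 kg/h


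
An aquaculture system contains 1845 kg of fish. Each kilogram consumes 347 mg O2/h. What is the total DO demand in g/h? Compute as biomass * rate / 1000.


Total O2 consumption (mg/h) = 1845 kg * 347 mg/(kg*h) = 640215 mg/h
Convert to g/h: 640215 / 1000 = 640.215 g/h

640.215 g/h


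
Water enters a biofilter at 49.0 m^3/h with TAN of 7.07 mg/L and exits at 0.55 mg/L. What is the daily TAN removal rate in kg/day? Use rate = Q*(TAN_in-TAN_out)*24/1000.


Concentration drop: TAN_in - TAN_out = 7.07 - 0.55 = 6.52 mg/L
Hourly TAN removed = Q * dTAN = 49.0 m^3/h * 6.52 mg/L = 319.48 g/h  (m^3/h * mg/L = g/h)
Daily TAN removed = 319.48 * 24 = 7667.52 g/day
Convert to kg/day: 7667.52 / 1000 = 7.66752 kg/day

7.66752 kg/day


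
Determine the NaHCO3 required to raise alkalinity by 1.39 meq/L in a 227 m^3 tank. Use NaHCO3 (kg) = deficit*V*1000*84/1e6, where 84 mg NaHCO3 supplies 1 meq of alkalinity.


Tank volume in L = 227 m^3 * 1000 = 227000 L
Total meq required = 1.39 meq/L * 227000 L = 315530 meq
NaHCO3 mass = 315530 meq * 84 mg/meq / 1e6 = 26.5045 kg

26.5045 kg


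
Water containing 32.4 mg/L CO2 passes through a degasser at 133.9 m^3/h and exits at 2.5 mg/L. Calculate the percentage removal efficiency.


CO2_out / CO2_in = 2.5 / 32.4 = 0.077160494
Fraction remaining = 0.077160494
efficiency = (1 - 0.077160494) * 100 = 92.284 %

92.284 %


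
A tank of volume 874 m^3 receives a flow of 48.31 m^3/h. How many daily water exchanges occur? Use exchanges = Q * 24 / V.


Daily flow volume = 48.31 m^3/h * 24 h = 1159.44 m^3/day
Exchanges = daily flow / tank volume = 1159.44 / 874 = 1.32659 exchanges/day

1.32659 exchanges/day


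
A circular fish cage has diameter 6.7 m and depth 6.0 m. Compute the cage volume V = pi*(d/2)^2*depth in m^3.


r = d/2 = 6.7/2 = 3.35 m
Base area = pi*r^2 = pi*3.35^2 = 35.256524 m^2
Volume = 35.256524 * 6.0 = 211.539 m^3

211.539 m^3


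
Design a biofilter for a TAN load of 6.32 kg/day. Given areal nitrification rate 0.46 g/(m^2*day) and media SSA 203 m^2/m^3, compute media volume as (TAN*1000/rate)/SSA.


A = 6.32*1000 / 0.46 = 13739.13 m^2
V = 13739.13 / 203 = 67.6804

67.6804 m^3


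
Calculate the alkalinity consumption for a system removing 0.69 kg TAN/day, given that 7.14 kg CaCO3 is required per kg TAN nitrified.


Alkalinity factor: 7.14 kg CaCO3 consumed per kg TAN nitrified
alk = 0.69 kg TAN * 7.14 = 4.9266 kg CaCO3/day

4.9266 kg CaCO3/day


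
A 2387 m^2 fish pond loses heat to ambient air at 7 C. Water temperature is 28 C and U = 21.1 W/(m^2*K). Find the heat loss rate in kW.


Temperature difference dT = 28 - 7 = 21 K
Heat loss (W) = U * A * dT = 21.1 * 2387 * 21 = 1057679.7 W
Convert to kW: 1057679.7 / 1000 = 1057.6797 kW

1057.6797 kW


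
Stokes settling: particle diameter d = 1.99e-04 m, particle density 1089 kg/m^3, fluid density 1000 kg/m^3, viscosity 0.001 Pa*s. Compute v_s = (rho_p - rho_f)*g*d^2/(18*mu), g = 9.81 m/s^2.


Density difference: rho_p - rho_f = 1089 - 1000 = 89 kg/m^3
d^2 = (1.99e-04)^2 = 3.9601e-08 m^2
Numerator = (rho_p - rho_f) * g * d^2 = 89 * 9.81 * 3.9601e-08 = 3.4575237e-05
Denominator = 18 * mu = 18 * 0.001 = 0.018
v_s = 3.4575237e-05 / 0.018 = 0.00192085 m/s
Check: Re = rho_f * v_s * d / mu = 1000 * 0.00192085 * 1.99e-04 / 0.001 = 0.382 < 1, so Stokes' law applies.

0.00192085 m/s


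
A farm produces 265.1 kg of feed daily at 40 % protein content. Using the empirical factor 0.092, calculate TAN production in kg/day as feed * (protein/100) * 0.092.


Protein in feed = 265.1 * 40/100 = 106.04 kg/day
TAN = protein * 0.092 = 106.04 * 0.092 = 9.75568 kg/day

9.75568 kg/day


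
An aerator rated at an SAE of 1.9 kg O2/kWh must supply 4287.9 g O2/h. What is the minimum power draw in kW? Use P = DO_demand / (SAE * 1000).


SAE in g O2/kWh = 1.9 * 1000 = 1900 g/kWh
P = DO_demand / SAE_g = 4287.9 / 1900 = 2.25679 kW

2.25679 kW


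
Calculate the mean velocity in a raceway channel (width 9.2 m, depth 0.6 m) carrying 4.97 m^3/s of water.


Cross-sectional area = W * d = 9.2 * 0.6 = 5.52 m^2
Velocity = Q / A = 4.97 / 5.52 = 0.900362 m/s

0.900362 m/s


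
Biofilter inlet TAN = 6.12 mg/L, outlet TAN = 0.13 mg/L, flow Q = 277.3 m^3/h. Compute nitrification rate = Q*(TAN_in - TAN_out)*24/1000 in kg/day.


Concentration drop: TAN_in - TAN_out = 6.12 - 0.13 = 5.99 mg/L
Hourly TAN removed = Q * dTAN = 277.3 m^3/h * 5.99 mg/L = 1661.027 g/h  (m^3/h * mg/L = g/h)
Daily TAN removed = 1661.027 * 24 = 39864.648 g/day
Convert to kg/day: 39864.648 / 1000 = 39.864648 kg/day

39.864648 kg/day


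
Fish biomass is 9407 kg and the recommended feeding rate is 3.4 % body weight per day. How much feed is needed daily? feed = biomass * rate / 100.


Feeding rate fraction = 3.4% / 100 = 0.034
Daily feed = 9407 kg * 0.034 = 319.838 kg/day

319.838 kg/day


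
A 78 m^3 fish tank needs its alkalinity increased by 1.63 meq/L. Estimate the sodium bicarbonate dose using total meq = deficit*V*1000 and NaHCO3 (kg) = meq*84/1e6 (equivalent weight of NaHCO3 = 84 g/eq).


Tank volume in L = 78 m^3 * 1000 = 78000 L
Total meq required = 1.63 meq/L * 78000 L = 127140 meq
NaHCO3 mass = 127140 meq * 84 mg/meq / 1e6 = 10.6798 kg

10.6798 kg


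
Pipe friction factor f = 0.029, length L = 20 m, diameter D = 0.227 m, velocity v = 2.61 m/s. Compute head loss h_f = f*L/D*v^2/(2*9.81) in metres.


v^2 = 2.61^2 = 6.8121 m^2/s^2
L/D = 20/0.227 = 88.105727
h_f = f*(L/D)*v^2/(2g) = 0.029 * 88.105727 * 6.8121 / 19.62 = 0.887124 m

0.887124 m


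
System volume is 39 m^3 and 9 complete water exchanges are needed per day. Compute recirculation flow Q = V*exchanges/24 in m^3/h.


Daily recirculation volume = 39 m^3 * 9 = 351 m^3/day
Flow rate Q = daily volume / 24 h = 351 / 24 = 14.625 m^3/h

14.625 m^3/h


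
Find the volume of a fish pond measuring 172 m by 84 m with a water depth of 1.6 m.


Base area = L * W = 172 * 84 = 14448 m^2
Volume = area * depth = 14448 * 1.6 = 23116.8 m^3

23116.8 m^3


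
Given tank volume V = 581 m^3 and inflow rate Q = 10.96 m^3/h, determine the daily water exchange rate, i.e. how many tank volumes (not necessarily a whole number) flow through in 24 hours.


Daily flow volume = 10.96 m^3/h * 24 h = 263.04 m^3/day
Exchanges = daily flow / tank volume = 263.04 / 581 = 0.452737 exchanges/day

0.452737 exchanges/day


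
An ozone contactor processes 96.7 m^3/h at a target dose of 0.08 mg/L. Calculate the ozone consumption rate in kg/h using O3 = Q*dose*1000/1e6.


O3 demand (mg/h) = Q * dose * 1000 = 96.7 * 0.08 * 1000 = 7736 mg/h
Convert mg to kg: 7736 / 1e6 = 0.007736 kg/h

0.007736 kg/h


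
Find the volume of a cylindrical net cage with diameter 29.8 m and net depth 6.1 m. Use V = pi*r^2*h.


r = d/2 = 29.8/2 = 14.9 m
Base area = pi*r^2 = pi*14.9^2 = 697.46499 m^2
Volume = 697.46499 * 6.1 = 4254.54 m^3

4254.54 m^3


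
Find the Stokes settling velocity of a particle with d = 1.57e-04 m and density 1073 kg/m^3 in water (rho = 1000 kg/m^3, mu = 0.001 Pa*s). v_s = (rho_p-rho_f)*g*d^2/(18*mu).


Density difference: rho_p - rho_f = 1073 - 1000 = 73 kg/m^3
d^2 = (1.57e-04)^2 = 2.4649e-08 m^2
Numerator = (rho_p - rho_f) * g * d^2 = 73 * 9.81 * 2.4649e-08 = 1.7651888e-05
Denominator = 18 * mu = 18 * 0.001 = 0.018
v_s = 1.7651888e-05 / 0.018 = 9.8066e-04 m/s
Check: Re = rho_f * v_s * d / mu = 1000 * 9.8066e-04 * 1.57e-04 / 0.001 = 0.154 < 1, so Stokes' law applies.

9.8066e-04 m/s


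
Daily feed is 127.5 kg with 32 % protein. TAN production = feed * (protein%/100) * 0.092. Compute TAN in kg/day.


Protein in feed = 127.5 * 32/100 = 40.8 kg/day
TAN = protein * 0.092 = 40.8 * 0.092 = 3.7536 kg/day

3.7536 kg/day


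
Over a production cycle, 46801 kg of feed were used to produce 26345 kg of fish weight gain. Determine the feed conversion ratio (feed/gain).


FCR = feed consumed / weight gained
FCR = 46801 kg / 26345 kg = 1.77647

1.77647


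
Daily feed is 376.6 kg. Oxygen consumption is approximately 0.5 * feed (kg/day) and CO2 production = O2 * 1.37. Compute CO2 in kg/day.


O2 = 376.6 * 0.5 = 188.3
CO2 = 188.3 * 1.37 = 257.971

257.971 kg/day


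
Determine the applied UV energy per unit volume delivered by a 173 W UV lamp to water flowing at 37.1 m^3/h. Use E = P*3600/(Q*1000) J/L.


Energy delivered per hour = 173 W * 3600 s = 622800 J/h
Volume treated per hour = 37.1 m^3/h * 1000 = 37100 L/h
dose = 622800 / 37100 = 16.7871 J/L

16.7871 J/L


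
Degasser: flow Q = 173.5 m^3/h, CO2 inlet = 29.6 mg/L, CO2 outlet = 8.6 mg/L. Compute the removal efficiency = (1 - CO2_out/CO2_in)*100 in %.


CO2_out / CO2_in = 8.6 / 29.6 = 0.29054054
Fraction remaining = 0.29054054
efficiency = (1 - 0.29054054) * 100 = 70.9459 %

70.9459 %


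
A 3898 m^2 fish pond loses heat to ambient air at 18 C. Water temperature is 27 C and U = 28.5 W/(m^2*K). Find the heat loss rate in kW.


Temperature difference dT = 27 - 18 = 9 K
Heat loss (W) = U * A * dT = 28.5 * 3898 * 9 = 999837 W
Convert to kW: 999837 / 1000 = 999.837 kW

999.837 kW


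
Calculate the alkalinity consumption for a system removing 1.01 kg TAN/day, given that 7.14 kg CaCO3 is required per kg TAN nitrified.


Alkalinity factor: 7.14 kg CaCO3 consumed per kg TAN nitrified
alk = 1.01 kg TAN * 7.14 = 7.2114 kg CaCO3/day

7.2114 kg CaCO3/day


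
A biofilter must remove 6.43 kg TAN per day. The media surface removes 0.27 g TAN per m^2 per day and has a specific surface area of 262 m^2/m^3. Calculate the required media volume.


A = 6.43*1000 / 0.27 = 23814.815 m^2
V = 23814.815 / 262 = 90.8962

90.8962 m^3


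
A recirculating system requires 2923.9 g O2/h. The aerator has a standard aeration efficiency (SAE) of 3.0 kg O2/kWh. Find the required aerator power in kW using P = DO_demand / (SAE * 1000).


SAE in g O2/kWh = 3.0 * 1000 = 3000 g/kWh
P = DO_demand / SAE_g = 2923.9 / 3000 = 0.974633 kW

0.974633 kW


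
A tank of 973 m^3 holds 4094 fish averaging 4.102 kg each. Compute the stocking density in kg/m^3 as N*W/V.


Total biomass = 4094 fish * 4.102 kg = 16793.588 kg
Density = total biomass / volume = 16793.588 / 973 = 17.2596 kg/m^3

17.2596 kg/m^3


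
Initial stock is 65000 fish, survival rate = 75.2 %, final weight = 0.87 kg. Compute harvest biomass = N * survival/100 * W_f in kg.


Survivors = 65000 * 75.2/100 = 48880 fish
Harvest biomass = survivors * W_f = 48880 * 0.87 = 42525.6 kg

42525.6 kg


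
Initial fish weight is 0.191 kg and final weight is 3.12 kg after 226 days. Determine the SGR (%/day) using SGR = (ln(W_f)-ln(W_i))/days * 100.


ln(W_f) = ln(3.12) = 1.137833
ln(W_i) = ln(0.191) = -1.6554819
ln(W_f) - ln(W_i) = 1.137833 - -1.6554819 = 2.7933149
SGR = 2.7933149 / 226 * 100 = 1.23598 %/day

1.23598 %/day


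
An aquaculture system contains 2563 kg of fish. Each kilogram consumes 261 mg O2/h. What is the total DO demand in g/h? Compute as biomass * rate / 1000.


Total O2 consumption (mg/h) = 2563 kg * 261 mg/(kg*h) = 668943 mg/h
Convert to g/h: 668943 / 1000 = 668.943 g/h

668.943 g/h


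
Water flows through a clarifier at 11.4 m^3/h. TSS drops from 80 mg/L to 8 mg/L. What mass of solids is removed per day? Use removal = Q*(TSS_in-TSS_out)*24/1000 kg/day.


Concentration drop: TSS_in - TSS_out = 80 - 8 = 72 mg/L
Hourly solids removed = Q * dTSS = 11.4 m^3/h * 72 mg/L = 820.8 g/h  (m^3/h * mg/L = g/h)
Daily solids removed = 820.8 * 24 = 19699.2 g/day
Convert g to kg: 19699.2 / 1000 = 19.6992 kg/day

19.6992 kg/day


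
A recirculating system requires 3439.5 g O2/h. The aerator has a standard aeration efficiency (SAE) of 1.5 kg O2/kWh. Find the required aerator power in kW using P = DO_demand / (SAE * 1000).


SAE in g O2/kWh = 1.5 * 1000 = 1500 g/kWh
P = DO_demand / SAE_g = 3439.5 / 1500 = 2.293 kW

2.293 kW
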